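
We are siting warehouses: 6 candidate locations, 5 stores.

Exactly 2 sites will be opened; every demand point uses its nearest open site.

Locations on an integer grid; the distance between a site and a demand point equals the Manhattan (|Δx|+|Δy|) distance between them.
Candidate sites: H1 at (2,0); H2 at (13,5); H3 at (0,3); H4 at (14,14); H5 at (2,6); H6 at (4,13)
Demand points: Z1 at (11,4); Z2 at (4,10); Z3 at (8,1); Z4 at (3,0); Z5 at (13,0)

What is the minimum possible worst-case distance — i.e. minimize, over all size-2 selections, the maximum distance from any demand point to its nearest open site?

9

Open {H2, H5}.
  Farthest demand point is Z3 at distance 9 (to H2); all others are ≤ 9.
With {H1, H5} the worst case is 11.
With {H2, H3} the worst case is 11.
No size-2 selection achieves below 9.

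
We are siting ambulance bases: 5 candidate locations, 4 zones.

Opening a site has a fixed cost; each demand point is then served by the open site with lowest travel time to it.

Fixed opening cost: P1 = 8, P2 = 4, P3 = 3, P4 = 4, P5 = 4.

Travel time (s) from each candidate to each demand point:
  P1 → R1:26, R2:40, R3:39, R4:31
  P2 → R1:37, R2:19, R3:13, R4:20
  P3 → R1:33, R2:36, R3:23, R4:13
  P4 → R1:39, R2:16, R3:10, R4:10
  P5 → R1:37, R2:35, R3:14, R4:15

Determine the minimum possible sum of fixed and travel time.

Open {P1, P4}: assign each demand point to its cheapest open site.
  R1→P1 26, R2→P4 16, R3→P4 10, R4→P4 10
  travel time 62, fixed 12 → total 74.
Compare {P3, P4}: travel time 69 + fixed 7 = 76.
Compare {P1, P3, P4}: travel time 62 + fixed 15 = 77.
Compare {P1, P2, P4}: travel time 62 + fixed 16 = 78.
All other subsets cost ≥ 76. Minimum total cost: 74.

74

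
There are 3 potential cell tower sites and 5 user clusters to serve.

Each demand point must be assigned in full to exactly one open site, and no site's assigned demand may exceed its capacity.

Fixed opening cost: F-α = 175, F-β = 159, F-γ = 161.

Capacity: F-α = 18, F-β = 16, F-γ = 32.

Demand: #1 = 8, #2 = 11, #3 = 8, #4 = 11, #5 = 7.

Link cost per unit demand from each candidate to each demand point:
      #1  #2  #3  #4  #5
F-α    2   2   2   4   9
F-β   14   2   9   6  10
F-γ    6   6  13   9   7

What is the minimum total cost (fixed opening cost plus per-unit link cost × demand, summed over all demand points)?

582

Open {F-α, F-γ}; cheapest assignment that respects the capacities:
  F-α (cap 18, load 16): #1, #3 — cost 8×2 + 8×2 = 32
  F-γ (cap 32, load 29): #2, #4, #5 — cost 11×6 + 11×9 + 7×7 = 214
  Shipping 246, fixed 336 → total 582.
  Any other capacity-feasible assignment to {F-α, F-γ} ships for at least 246.
Compare {F-β, F-γ}: its best feasible assignment gives total 675.
Compare {F-α, F-β, F-γ}: its best feasible assignment gives total 697.
Every other set of open sites that can feasibly serve all demand totals ≥ 675 even under its best assignment. Minimum: 582.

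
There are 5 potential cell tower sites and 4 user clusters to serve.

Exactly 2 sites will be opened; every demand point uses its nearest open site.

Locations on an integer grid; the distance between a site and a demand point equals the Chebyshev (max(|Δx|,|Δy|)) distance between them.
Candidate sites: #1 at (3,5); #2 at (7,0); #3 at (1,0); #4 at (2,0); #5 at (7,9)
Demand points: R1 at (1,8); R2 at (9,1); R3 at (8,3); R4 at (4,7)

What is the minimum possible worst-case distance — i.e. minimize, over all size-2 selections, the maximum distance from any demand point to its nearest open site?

3

Open {#1, #2}.
  Farthest demand point is R1 at distance 3 (to #1); all others are ≤ 3.
With {#1, #3} the worst case is 6.
With {#1, #4} the worst case is 6.
No size-2 selection achieves below 3.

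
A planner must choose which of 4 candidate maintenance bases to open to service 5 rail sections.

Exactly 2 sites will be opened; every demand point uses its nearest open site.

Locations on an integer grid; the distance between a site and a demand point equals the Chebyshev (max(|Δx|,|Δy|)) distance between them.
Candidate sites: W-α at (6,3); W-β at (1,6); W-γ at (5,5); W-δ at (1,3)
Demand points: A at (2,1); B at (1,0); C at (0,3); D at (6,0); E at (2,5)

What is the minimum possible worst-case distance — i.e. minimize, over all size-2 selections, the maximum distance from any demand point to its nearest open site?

3

Open {W-α, W-δ}.
  Farthest demand point is B at distance 3 (to W-δ); all others are ≤ 3.
With {W-α, W-β} the worst case is 5.
With {W-α, W-γ} the worst case is 5.
No size-2 selection achieves below 3.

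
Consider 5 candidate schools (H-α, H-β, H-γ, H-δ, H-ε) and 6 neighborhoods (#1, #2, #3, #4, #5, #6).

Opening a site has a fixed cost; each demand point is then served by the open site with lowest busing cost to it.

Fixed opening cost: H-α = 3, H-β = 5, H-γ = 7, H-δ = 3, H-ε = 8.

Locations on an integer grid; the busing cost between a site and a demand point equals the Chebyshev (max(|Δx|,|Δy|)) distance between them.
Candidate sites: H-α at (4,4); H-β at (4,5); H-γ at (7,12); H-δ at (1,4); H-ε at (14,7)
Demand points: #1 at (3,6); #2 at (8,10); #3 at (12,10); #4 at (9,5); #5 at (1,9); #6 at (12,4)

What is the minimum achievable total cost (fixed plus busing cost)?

34

Open {H-β, H-ε}: assign each demand point to its cheapest open site.
  #1→H-β 1, #2→H-β 5, #3→H-ε 3, #4→H-β 5, #5→H-β 4, #6→H-ε 3
  busing cost 21, fixed 13 → total 34.
Compare {H-α, H-ε}: busing cost 24 + fixed 11 = 35.
Compare {H-δ, H-ε}: busing cost 24 + fixed 11 = 35.
Compare {H-β}: busing cost 31 + fixed 5 = 36.
All other subsets cost ≥ 35. Minimum total cost: 34.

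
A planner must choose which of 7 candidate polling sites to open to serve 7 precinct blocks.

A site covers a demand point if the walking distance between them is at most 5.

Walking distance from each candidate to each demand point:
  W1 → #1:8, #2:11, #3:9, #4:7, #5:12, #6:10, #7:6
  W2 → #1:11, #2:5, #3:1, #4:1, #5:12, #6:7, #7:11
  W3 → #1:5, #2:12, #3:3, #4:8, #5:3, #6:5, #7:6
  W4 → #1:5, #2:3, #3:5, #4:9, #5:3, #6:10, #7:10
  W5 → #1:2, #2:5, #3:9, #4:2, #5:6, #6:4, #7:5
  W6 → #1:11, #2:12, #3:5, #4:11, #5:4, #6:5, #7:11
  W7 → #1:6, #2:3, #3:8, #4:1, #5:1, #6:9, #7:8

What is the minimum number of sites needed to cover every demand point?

2

Coverage sets (demand points within 5 of each site):
  W1: {}
  W2: {#2, #3, #4}
  W3: {#1, #3, #5, #6}
  W4: {#1, #2, #3, #5}
  W5: {#1, #2, #4, #6, #7}
  W6: {#3, #5, #6}
  W7: {#2, #4, #5}
No single site covers all 7 demand points.
But {W3, W5} covers everything, so the minimum is 2.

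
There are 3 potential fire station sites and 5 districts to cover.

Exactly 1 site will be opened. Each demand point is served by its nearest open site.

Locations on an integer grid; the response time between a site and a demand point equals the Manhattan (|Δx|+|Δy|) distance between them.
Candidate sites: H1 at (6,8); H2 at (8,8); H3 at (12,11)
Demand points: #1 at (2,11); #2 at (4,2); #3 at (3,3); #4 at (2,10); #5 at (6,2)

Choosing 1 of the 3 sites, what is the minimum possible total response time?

35

Open {H1}.
  #1→H1 7, #2→H1 8, #3→H1 8, #4→H1 6, #5→H1 6  ⇒ total 35.
Compare {H2}: total 45.
Compare {H3}: total 70.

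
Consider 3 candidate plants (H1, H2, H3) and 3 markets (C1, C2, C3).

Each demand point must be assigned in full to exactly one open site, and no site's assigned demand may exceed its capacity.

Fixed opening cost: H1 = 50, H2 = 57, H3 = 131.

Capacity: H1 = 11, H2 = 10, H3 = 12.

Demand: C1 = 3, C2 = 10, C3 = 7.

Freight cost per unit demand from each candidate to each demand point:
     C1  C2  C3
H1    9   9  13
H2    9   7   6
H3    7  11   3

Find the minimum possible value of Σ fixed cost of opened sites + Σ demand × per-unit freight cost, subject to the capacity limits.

266

Open {H1, H2}; cheapest assignment that respects the capacities:
  H1 (cap 11, load 10): C2 — cost 10×9 = 90
  H2 (cap 10, load 10): C1, C3 — cost 3×9 + 7×6 = 69
  Shipping 159, fixed 107 → total 266.
  Any other capacity-feasible assignment to {H1, H2} ships for at least 159.
Compare {H2, H3}: its best feasible assignment gives total 300.
Compare {H1, H3}: its best feasible assignment gives total 313.
Every other set of open sites that can feasibly serve all demand totals ≥ 300 even under its best assignment. Minimum: 266.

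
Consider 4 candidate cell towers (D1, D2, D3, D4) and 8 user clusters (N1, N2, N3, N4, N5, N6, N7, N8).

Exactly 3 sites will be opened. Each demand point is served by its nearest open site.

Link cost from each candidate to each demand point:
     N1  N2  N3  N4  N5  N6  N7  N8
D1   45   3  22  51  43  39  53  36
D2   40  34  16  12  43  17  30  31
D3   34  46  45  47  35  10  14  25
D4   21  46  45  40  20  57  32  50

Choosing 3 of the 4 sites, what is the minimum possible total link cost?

Open {D1, D2, D3}.
  N1→D3 34, N2→D1 3, N3→D2 16, N4→D2 12, N5→D3 35, N6→D3 10, N7→D3 14, N8→D3 25  ⇒ total 149.
Compare {D1, D2, D4}: total 150.
Compare {D2, D3, D4}: total 152.
No size-3 selection does better; minimum is 149.

149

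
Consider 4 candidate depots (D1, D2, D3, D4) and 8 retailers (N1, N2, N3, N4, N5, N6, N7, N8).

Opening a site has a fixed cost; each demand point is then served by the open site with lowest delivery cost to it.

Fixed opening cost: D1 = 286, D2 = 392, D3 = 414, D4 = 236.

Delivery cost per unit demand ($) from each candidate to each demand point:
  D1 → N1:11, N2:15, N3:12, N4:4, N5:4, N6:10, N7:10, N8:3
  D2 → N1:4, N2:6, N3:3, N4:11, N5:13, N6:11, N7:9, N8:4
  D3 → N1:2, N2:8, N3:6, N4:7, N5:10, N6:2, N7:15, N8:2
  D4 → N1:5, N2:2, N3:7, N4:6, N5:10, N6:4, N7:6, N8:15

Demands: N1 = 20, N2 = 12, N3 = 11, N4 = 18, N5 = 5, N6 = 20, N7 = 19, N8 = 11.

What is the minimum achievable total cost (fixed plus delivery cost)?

954

Open {D4}: assign each demand point to its cheapest open site.
  N1→D4 20×5=100, N2→D4 12×2=24, N3→D4 11×7=77, N4→D4 18×6=108, N5→D4 5×10=50, N6→D4 20×4=80, N7→D4 19×6=114, N8→D4 11×15=165
  delivery cost 718, fixed 236 → total 954.
Compare {D1, D4}: delivery cost 520 + fixed 522 = 1042.
Compare {D3, D4}: delivery cost 464 + fixed 650 = 1114.
Compare {D3}: delivery cost 725 + fixed 414 = 1139.
All other subsets cost ≥ 1042. Minimum total cost: 954.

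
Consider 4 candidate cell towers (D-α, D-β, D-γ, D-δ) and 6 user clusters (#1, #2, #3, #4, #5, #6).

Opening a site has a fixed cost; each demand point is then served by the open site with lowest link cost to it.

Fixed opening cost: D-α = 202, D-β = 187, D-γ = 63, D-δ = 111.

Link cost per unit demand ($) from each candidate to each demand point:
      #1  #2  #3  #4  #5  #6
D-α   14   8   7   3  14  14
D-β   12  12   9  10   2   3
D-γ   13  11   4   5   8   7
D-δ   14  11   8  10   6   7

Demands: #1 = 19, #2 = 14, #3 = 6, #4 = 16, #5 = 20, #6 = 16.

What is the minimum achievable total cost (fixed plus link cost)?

Open {D-β, D-γ}: assign each demand point to its cheapest open site.
  #1→D-β 19×12=228, #2→D-γ 14×11=154, #3→D-γ 6×4=24, #4→D-γ 16×5=80, #5→D-β 20×2=40, #6→D-β 16×3=48
  link cost 574, fixed 250 → total 824.
Compare {D-γ}: link cost 777 + fixed 63 = 840.
Compare {D-β}: link cost 698 + fixed 187 = 885.
Compare {D-α, D-β}: link cost 518 + fixed 389 = 907.
All other subsets cost ≥ 840. Minimum total cost: 824.

824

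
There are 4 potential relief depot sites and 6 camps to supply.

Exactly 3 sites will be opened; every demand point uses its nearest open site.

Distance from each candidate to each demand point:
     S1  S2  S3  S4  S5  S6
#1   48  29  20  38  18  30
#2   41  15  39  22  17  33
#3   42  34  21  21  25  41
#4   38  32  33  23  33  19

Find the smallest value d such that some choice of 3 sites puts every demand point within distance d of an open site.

38

Open {#1, #2, #4}.
  Farthest demand point is S1 at distance 38 (to #4); all others are ≤ 38.
With {#1, #3, #4} the worst case is 38.
With {#2, #3, #4} the worst case is 38.
No size-3 selection achieves below 38.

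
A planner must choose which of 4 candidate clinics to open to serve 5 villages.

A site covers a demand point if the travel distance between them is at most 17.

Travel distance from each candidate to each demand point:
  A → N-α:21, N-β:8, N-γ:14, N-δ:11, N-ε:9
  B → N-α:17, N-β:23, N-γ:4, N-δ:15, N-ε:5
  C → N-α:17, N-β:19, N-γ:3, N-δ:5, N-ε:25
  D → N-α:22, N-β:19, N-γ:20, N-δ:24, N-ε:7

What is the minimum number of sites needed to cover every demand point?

2

Coverage sets (demand points within 17 of each site):
  A: {N-β, N-γ, N-δ, N-ε}
  B: {N-α, N-γ, N-δ, N-ε}
  C: {N-α, N-γ, N-δ}
  D: {N-ε}
No single site covers all 5 demand points.
But {A, B} covers everything, so the minimum is 2.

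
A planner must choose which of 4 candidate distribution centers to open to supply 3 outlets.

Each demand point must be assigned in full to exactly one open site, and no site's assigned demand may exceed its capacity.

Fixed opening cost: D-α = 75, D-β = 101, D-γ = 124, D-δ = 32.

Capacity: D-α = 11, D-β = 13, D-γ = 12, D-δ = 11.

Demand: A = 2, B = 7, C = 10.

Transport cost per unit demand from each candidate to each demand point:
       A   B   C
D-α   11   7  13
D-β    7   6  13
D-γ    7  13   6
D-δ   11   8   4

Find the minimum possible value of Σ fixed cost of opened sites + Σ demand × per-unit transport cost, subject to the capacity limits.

Open {D-α, D-δ}; cheapest assignment that respects the capacities:
  D-α (cap 11, load 9): A, B — cost 2×11 + 7×7 = 71
  D-δ (cap 11, load 10): C — cost 10×4 = 40
  Shipping 111, fixed 107 → total 218.
  Any other capacity-feasible assignment to {D-α, D-δ} ships for at least 111.
Compare {D-β, D-δ}: its best feasible assignment gives total 229.
Compare {D-γ, D-δ}: its best feasible assignment gives total 286.
Every other set of open sites that can feasibly serve all demand totals ≥ 229 even under its best assignment. Minimum: 218.

218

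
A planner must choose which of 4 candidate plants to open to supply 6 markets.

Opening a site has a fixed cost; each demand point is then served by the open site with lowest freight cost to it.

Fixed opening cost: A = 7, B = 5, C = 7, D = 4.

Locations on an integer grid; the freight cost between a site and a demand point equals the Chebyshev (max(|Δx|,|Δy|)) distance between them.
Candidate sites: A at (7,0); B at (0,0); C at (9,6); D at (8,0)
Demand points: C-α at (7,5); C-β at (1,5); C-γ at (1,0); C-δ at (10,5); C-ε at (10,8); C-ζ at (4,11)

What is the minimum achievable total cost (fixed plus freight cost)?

Open {B, C}: assign each demand point to its cheapest open site.
  C-α→C 2, C-β→B 5, C-γ→B 1, C-δ→C 1, C-ε→C 2, C-ζ→C 5
  freight cost 16, fixed 12 → total 28.
Compare {B, C, D}: freight cost 16 + fixed 16 = 32.
Compare {C}: freight cost 26 + fixed 7 = 33.
Compare {C, D}: freight cost 24 + fixed 11 = 35.
All other subsets cost ≥ 32. Minimum total cost: 28.

28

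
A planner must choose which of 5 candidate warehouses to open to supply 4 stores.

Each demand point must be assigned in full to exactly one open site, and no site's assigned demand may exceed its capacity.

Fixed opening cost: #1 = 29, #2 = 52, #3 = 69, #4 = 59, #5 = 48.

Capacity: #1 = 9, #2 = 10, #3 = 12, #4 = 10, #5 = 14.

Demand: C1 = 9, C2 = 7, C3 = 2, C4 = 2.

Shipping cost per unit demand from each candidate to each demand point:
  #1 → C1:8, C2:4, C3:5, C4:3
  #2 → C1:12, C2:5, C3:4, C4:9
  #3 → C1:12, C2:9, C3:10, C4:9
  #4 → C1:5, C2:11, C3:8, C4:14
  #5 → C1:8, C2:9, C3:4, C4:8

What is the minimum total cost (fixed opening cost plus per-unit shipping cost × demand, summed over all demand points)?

191

Open {#1, #5}; cheapest assignment that respects the capacities:
  #1 (cap 9, load 9): C2, C4 — cost 7×4 + 2×3 = 34
  #5 (cap 14, load 11): C1, C3 — cost 9×8 + 2×4 = 80
  Shipping 114, fixed 77 → total 191.
  Any other capacity-feasible assignment to {#1, #5} ships for at least 114.
Compare {#1, #4, #5}: its best feasible assignment gives total 223.
Compare {#1, #2, #4}: its best feasible assignment gives total 227.
Every other set of open sites that can feasibly serve all demand totals ≥ 223 even under its best assignment. Minimum: 191.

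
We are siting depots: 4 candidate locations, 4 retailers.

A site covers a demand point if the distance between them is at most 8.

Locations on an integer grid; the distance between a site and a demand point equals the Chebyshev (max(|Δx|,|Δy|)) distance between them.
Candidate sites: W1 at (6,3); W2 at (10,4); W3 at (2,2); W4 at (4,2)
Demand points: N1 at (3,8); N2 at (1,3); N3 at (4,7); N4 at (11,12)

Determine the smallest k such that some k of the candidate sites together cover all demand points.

2

Coverage sets (demand points within 8 of each site):
  W1: {N1, N2, N3}
  W2: {N1, N3, N4}
  W3: {N1, N2, N3}
  W4: {N1, N2, N3}
No single site covers all 4 demand points.
But {W1, W2} covers everything, so the minimum is 2.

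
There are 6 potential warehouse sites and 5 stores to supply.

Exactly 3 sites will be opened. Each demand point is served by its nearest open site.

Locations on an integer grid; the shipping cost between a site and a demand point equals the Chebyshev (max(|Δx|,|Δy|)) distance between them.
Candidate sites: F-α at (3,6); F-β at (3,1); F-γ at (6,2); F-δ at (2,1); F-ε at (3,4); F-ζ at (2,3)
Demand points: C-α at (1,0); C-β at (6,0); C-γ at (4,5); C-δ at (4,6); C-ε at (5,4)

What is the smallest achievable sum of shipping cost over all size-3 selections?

7

Open {F-α, F-γ, F-δ}.
  C-α→F-δ 1, C-β→F-γ 2, C-γ→F-α 1, C-δ→F-α 1, C-ε→F-α 2  ⇒ total 7.
Compare {F-α, F-β, F-γ}: total 8.
Compare {F-α, F-β, F-δ}: total 8.
No size-3 selection does better; minimum is 7.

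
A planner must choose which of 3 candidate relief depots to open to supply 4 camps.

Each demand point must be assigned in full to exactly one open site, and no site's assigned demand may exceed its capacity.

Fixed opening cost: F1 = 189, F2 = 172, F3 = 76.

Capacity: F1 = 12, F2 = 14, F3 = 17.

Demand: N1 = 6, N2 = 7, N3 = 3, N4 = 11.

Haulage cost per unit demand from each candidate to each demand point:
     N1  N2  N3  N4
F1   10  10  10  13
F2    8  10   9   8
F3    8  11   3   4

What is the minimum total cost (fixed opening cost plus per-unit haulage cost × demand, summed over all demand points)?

419

Open {F2, F3}; cheapest assignment that respects the capacities:
  F2 (cap 14, load 13): N1, N2 — cost 6×8 + 7×10 = 118
  F3 (cap 17, load 14): N3, N4 — cost 3×3 + 11×4 = 53
  Shipping 171, fixed 248 → total 419.
  Any other capacity-feasible assignment to {F2, F3} ships for at least 171.
Compare {F1, F3}: its best feasible assignment gives total 457.
Compare {F1, F2, F3}: its best feasible assignment gives total 608.
Every other set of open sites that can feasibly serve all demand totals ≥ 457 even under its best assignment. Minimum: 419.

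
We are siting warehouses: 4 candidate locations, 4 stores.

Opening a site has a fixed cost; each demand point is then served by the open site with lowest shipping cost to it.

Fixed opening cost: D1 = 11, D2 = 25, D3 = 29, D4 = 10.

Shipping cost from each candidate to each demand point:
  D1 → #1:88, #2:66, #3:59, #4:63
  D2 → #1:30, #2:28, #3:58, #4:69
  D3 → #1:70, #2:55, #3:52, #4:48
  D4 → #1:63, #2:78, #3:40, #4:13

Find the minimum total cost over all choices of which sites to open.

Open {D2, D4}: assign each demand point to its cheapest open site.
  #1→D2 30, #2→D2 28, #3→D4 40, #4→D4 13
  shipping cost 111, fixed 35 → total 146.
Compare {D1, D2, D4}: shipping cost 111 + fixed 46 = 157.
Compare {D2, D3, D4}: shipping cost 111 + fixed 64 = 175.
Compare {D1, D2, D3, D4}: shipping cost 111 + fixed 75 = 186.
All other subsets cost ≥ 157. Minimum total cost: 146.

146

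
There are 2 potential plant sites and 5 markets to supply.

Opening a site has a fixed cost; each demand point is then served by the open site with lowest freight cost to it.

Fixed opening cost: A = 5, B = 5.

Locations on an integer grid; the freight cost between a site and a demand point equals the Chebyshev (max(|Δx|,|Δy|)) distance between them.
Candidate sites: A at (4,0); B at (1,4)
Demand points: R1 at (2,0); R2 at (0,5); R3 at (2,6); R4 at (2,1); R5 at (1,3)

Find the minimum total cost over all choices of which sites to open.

16

Open {B}: assign each demand point to its cheapest open site.
  R1→B 4, R2→B 1, R3→B 2, R4→B 3, R5→B 1
  freight cost 11, fixed 5 → total 16.
Compare {A, B}: freight cost 8 + fixed 10 = 18.
Compare {A}: freight cost 18 + fixed 5 = 23.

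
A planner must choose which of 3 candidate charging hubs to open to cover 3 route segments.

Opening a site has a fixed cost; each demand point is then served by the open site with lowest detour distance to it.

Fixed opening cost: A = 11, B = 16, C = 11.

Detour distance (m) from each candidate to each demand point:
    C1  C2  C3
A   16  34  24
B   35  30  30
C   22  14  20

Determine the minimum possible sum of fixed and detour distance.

Open {C}: assign each demand point to its cheapest open site.
  C1→C 22, C2→C 14, C3→C 20
  detour distance 56, fixed 11 → total 67.
Compare {A, C}: detour distance 50 + fixed 22 = 72.
Compare {B, C}: detour distance 56 + fixed 27 = 83.
Compare {A}: detour distance 74 + fixed 11 = 85.
All other subsets cost ≥ 72. Minimum total cost: 67.

67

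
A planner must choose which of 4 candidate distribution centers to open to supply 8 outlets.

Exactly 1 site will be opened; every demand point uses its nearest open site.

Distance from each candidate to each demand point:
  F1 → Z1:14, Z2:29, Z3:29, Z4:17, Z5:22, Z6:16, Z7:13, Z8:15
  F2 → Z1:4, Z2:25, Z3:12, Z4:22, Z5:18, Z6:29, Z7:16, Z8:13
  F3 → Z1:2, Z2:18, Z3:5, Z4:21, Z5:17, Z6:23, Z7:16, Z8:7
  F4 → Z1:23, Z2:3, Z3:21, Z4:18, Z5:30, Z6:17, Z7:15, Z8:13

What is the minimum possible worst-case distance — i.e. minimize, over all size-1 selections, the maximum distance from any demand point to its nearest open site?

23

Open {F3}.
  Farthest demand point is Z6 at distance 23 (to F3); all others are ≤ 23.
With {F1} the worst case is 29.
With {F2} the worst case is 29.
No size-1 selection achieves below 23.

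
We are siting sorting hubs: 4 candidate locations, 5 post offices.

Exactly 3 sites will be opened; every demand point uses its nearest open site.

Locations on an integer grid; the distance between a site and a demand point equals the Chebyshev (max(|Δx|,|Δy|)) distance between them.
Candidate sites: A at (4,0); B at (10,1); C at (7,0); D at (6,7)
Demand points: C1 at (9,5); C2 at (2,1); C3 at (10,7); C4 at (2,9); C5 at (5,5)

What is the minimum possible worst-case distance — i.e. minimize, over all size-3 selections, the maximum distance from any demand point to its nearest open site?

Open {A, B, D}.
  Farthest demand point is C3 at distance 4 (to D); all others are ≤ 4.
With {A, C, D} the worst case is 4.
With {B, C, D} the worst case is 5.
No size-3 selection achieves below 4.

4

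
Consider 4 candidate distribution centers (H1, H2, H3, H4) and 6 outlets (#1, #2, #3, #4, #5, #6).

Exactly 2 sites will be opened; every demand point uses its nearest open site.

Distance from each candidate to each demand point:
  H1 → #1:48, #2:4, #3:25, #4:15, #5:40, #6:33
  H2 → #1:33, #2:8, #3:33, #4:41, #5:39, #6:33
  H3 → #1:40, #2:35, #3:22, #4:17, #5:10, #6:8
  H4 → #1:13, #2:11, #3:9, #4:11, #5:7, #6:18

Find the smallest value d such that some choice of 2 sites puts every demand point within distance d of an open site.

Open {H3, H4}.
  Farthest demand point is #1 at distance 13 (to H4); all others are ≤ 13.
With {H1, H4} the worst case is 18.
With {H2, H4} the worst case is 18.
No size-2 selection achieves below 13.

13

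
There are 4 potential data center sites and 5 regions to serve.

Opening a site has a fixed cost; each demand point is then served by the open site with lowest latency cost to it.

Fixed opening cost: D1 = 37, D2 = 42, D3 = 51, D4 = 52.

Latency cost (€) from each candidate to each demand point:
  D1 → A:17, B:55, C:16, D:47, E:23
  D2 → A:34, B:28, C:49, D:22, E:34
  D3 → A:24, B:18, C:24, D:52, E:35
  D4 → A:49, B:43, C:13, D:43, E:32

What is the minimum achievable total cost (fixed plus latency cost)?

185

Open {D1, D2}: assign each demand point to its cheapest open site.
  A→D1 17, B→D2 28, C→D1 16, D→D2 22, E→D1 23
  latency cost 106, fixed 79 → total 185.
Compare {D1}: latency cost 158 + fixed 37 = 195.
Compare {D3}: latency cost 153 + fixed 51 = 204.
Compare {D2}: latency cost 167 + fixed 42 = 209.
All other subsets cost ≥ 195. Minimum total cost: 185.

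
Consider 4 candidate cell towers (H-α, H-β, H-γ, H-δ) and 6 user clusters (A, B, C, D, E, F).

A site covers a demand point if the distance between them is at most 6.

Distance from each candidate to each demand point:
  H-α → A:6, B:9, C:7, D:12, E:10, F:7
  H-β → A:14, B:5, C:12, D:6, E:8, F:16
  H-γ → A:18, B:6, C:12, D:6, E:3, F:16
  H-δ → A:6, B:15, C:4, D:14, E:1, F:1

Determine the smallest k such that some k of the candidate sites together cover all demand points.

Coverage sets (demand points within 6 of each site):
  H-α: {A}
  H-β: {B, D}
  H-γ: {B, D, E}
  H-δ: {A, C, E, F}
No single site covers all 6 demand points.
But {H-β, H-δ} covers everything, so the minimum is 2.

2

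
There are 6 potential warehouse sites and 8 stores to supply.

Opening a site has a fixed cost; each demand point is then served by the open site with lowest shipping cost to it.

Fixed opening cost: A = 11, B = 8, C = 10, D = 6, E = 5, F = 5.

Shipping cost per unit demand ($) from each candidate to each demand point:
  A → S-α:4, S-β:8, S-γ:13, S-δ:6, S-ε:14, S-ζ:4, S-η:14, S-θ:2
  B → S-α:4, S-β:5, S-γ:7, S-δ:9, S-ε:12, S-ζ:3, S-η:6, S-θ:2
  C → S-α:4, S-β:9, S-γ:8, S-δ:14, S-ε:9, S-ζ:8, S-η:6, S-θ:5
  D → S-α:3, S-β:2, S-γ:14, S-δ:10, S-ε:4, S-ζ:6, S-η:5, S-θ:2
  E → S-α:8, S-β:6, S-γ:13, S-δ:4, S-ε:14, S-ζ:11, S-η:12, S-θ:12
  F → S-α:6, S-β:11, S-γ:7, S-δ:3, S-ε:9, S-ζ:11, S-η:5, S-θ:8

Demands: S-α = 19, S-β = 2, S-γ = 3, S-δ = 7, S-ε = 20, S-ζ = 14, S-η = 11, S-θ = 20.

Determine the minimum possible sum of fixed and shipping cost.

339

Open {B, D, F}: assign each demand point to its cheapest open site.
  S-α→D 19×3=57, S-β→D 2×2=4, S-γ→B 3×7=21, S-δ→F 7×3=21, S-ε→D 20×4=80, S-ζ→B 14×3=42, S-η→D 11×5=55, S-θ→B 20×2=40
  shipping cost 320, fixed 19 → total 339.
Compare {B, D, E, F}: shipping cost 320 + fixed 24 = 344.
Compare {B, D, E}: shipping cost 327 + fixed 19 = 346.
Compare {B, C, D, F}: shipping cost 320 + fixed 29 = 349.
All other subsets cost ≥ 344. Minimum total cost: 339.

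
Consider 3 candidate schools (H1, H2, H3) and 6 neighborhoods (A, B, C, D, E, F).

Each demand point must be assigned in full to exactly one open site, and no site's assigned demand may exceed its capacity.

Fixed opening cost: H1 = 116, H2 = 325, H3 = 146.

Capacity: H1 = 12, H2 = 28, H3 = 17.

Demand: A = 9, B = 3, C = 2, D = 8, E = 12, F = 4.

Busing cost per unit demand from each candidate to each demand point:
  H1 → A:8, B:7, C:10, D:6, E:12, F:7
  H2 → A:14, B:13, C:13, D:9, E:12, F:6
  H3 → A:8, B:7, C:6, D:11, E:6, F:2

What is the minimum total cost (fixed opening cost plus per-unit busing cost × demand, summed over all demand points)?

798

Open {H2, H3}; cheapest assignment that respects the capacities:
  H2 (cap 28, load 21): A, D, F — cost 9×14 + 8×9 + 4×6 = 222
  H3 (cap 17, load 17): B, C, E — cost 3×7 + 2×6 + 12×6 = 105
  Shipping 327, fixed 471 → total 798.
  Any other capacity-feasible assignment to {H2, H3} ships for at least 327.
Compare {H1, H2}: its best feasible assignment gives total 800.
Compare {H1, H2, H3}: its best feasible assignment gives total 858.
Every other set of open sites that can feasibly serve all demand totals ≥ 800 even under its best assignment. Minimum: 798.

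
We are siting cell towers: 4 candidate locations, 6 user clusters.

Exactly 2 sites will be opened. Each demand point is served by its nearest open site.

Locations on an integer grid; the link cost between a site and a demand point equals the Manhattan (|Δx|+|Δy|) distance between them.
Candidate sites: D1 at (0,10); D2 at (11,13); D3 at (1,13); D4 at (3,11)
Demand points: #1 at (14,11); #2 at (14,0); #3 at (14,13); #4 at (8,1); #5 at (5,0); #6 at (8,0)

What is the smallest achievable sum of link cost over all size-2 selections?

Open {D2, D4}.
  #1→D2 5, #2→D2 16, #3→D2 3, #4→D2 15, #5→D4 13, #6→D2 16  ⇒ total 68.
Compare {D1, D2}: total 70.
Compare {D2, D3}: total 72.
No size-2 selection does better; minimum is 68.

68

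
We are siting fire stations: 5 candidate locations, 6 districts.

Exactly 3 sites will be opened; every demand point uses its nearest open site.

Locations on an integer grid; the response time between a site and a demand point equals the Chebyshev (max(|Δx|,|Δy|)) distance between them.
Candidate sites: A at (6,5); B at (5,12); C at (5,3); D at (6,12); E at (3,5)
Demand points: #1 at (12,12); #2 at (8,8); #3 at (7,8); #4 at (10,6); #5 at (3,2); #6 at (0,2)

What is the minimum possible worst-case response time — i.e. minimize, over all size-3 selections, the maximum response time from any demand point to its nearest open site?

Open {A, B, D}.
  Farthest demand point is #1 at response time 6 (to D); all others are ≤ 6.
With {A, C, D} the worst case is 6.
With {A, D, E} the worst case is 6.
No size-3 selection achieves below 6.

6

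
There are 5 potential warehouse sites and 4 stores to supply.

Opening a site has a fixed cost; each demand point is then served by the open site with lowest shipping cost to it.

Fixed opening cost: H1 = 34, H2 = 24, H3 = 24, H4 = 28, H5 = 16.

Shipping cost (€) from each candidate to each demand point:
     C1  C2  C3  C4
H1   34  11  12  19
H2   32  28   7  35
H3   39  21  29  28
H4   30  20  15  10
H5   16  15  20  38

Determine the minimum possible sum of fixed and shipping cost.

100

Open {H4, H5}: assign each demand point to its cheapest open site.
  C1→H5 16, C2→H5 15, C3→H4 15, C4→H4 10
  shipping cost 56, fixed 44 → total 100.
Compare {H4}: shipping cost 75 + fixed 28 = 103.
Compare {H5}: shipping cost 89 + fixed 16 = 105.
Compare {H1, H5}: shipping cost 58 + fixed 50 = 108.
All other subsets cost ≥ 103. Minimum total cost: 100.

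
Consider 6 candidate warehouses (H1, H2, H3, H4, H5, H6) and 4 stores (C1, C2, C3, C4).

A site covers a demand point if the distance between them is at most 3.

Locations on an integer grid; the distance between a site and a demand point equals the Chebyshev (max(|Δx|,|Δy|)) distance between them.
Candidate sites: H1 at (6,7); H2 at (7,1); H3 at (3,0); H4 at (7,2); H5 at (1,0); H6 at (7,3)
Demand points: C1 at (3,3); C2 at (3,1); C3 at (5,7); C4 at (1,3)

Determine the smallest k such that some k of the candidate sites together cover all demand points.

Coverage sets (demand points within 3 of each site):
  H1: {C3}
  H2: {}
  H3: {C1, C2, C4}
  H4: {}
  H5: {C1, C2, C4}
  H6: {}
No single site covers all 4 demand points.
But {H1, H3} covers everything, so the minimum is 2.

2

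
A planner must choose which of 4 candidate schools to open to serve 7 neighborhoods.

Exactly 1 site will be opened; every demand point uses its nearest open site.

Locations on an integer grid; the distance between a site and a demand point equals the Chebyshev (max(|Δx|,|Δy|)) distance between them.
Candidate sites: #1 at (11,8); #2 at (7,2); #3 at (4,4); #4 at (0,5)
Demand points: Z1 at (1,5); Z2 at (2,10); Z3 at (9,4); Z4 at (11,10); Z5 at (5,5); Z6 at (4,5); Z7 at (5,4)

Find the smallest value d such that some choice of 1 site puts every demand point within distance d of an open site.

Open {#3}.
  Farthest demand point is Z4 at distance 7 (to #3); all others are ≤ 7.
With {#2} the worst case is 8.
With {#1} the worst case is 10.
No size-1 selection achieves below 7.

7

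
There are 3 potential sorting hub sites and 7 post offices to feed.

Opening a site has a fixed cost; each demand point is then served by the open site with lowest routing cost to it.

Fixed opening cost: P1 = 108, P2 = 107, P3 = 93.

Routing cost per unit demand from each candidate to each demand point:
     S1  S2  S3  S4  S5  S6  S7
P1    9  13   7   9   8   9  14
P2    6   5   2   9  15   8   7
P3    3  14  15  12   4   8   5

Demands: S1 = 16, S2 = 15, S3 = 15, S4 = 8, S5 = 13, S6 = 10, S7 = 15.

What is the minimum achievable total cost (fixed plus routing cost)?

Open {P2, P3}: assign each demand point to its cheapest open site.
  S1→P3 16×3=48, S2→P2 15×5=75, S3→P2 15×2=30, S4→P2 8×9=72, S5→P3 13×4=52, S6→P2 10×8=80, S7→P3 15×5=75
  routing cost 432, fixed 200 → total 632.
Compare {P1, P2, P3}: routing cost 432 + fixed 308 = 740.
Compare {P2}: routing cost 653 + fixed 107 = 760.
Compare {P1, P2}: routing cost 562 + fixed 215 = 777.
All other subsets cost ≥ 740. Minimum total cost: 632.

632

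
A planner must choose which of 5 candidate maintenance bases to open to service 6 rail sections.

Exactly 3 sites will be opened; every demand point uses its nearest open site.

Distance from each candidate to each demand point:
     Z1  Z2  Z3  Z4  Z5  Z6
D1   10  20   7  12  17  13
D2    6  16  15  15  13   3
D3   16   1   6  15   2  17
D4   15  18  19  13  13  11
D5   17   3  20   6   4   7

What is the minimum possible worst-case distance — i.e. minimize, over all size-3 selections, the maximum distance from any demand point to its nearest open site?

Open {D2, D3, D5}.
  Farthest demand point is Z1 at distance 6 (to D2); all others are ≤ 6.
With {D1, D2, D5} the worst case is 7.
With {D1, D3, D5} the worst case is 10.
No size-3 selection achieves below 6.

6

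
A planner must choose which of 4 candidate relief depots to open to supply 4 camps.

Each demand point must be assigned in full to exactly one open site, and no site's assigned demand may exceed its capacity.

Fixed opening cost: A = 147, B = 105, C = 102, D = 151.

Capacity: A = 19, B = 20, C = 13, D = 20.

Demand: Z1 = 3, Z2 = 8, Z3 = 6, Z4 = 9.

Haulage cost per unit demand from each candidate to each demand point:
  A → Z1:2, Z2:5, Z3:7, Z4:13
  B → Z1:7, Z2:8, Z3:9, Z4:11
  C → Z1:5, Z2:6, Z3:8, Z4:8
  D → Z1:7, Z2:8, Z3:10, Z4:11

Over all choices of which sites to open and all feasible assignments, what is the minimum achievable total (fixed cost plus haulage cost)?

Open {A, C}; cheapest assignment that respects the capacities:
  A (cap 19, load 17): Z1, Z2, Z3 — cost 3×2 + 8×5 + 6×7 = 88
  C (cap 13, load 9): Z4 — cost 9×8 = 72
  Shipping 160, fixed 249 → total 409.
  Any other capacity-feasible assignment to {A, C} ships for at least 160.
Compare {B, C}: its best feasible assignment gives total 412.
Compare {A, B}: its best feasible assignment gives total 439.
Every other set of open sites that can feasibly serve all demand totals ≥ 412 even under its best assignment. Minimum: 409.

409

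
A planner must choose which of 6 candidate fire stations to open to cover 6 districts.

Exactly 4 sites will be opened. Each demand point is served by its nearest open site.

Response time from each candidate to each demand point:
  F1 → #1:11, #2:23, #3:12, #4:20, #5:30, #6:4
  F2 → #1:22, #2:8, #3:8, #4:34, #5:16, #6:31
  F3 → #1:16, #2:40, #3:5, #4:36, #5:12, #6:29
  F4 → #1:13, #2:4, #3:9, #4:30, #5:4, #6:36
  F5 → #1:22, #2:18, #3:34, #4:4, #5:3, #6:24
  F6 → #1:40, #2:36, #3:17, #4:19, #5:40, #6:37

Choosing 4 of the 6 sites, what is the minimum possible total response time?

31

Open {F1, F3, F4, F5}.
  #1→F1 11, #2→F4 4, #3→F3 5, #4→F5 4, #5→F5 3, #6→F1 4  ⇒ total 31.
Compare {F1, F2, F4, F5}: total 34.
Compare {F1, F2, F3, F5}: total 35.
No size-4 selection does better; minimum is 31.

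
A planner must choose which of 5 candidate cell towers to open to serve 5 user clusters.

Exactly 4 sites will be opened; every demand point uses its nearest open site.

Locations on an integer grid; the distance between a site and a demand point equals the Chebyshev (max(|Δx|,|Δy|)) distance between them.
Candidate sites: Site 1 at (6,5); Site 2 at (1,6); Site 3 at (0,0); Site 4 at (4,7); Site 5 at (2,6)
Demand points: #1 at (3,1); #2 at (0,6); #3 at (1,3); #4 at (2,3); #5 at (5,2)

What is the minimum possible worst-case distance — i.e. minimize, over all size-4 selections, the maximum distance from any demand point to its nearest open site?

Open {Site 1, Site 2, Site 3, Site 4}.
  Farthest demand point is #1 at distance 3 (to Site 3); all others are ≤ 3.
With {Site 1, Site 2, Site 3, Site 5} the worst case is 3.
With {Site 1, Site 3, Site 4, Site 5} the worst case is 3.
No size-4 selection achieves below 3.

3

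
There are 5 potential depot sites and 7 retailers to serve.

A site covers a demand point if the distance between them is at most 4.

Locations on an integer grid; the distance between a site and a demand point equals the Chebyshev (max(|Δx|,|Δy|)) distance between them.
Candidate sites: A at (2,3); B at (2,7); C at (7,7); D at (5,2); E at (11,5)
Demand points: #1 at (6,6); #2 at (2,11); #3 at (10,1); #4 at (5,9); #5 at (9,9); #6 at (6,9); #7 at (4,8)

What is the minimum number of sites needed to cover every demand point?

Coverage sets (demand points within 4 of each site):
  A: {#1}
  B: {#1, #2, #4, #6, #7}
  C: {#1, #4, #5, #6, #7}
  D: {#1}
  E: {#3, #5}
No single site covers all 7 demand points.
But {B, E} covers everything, so the minimum is 2.

2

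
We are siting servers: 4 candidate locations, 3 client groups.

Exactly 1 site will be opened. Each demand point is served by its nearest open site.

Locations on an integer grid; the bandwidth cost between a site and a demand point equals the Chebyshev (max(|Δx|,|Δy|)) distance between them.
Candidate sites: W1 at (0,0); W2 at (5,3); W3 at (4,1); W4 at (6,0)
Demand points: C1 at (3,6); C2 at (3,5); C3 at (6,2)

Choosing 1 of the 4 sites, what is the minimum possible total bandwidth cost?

Open {W2}.
  C1→W2 3, C2→W2 2, C3→W2 1  ⇒ total 6.
Compare {W3}: total 11.
Compare {W4}: total 13.
No size-1 selection does better; minimum is 6.

6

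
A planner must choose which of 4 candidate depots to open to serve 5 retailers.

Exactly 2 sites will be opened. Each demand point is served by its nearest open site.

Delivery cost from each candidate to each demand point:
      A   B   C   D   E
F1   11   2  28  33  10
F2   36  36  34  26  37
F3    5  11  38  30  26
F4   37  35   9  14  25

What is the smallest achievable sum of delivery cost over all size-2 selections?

46

Open {F1, F4}.
  A→F1 11, B→F1 2, C→F4 9, D→F4 14, E→F1 10  ⇒ total 46.
Compare {F3, F4}: total 64.
Compare {F1, F3}: total 75.
No size-2 selection does better; minimum is 46.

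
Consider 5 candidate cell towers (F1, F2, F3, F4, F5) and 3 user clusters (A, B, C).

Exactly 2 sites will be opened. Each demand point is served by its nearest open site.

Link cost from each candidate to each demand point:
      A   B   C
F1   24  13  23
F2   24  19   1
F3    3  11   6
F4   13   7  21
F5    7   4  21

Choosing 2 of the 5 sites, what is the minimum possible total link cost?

Open {F2, F5}.
  A→F5 7, B→F5 4, C→F2 1  ⇒ total 12.
Compare {F3, F5}: total 13.
Compare {F2, F3}: total 15.
No size-2 selection does better; minimum is 12.

12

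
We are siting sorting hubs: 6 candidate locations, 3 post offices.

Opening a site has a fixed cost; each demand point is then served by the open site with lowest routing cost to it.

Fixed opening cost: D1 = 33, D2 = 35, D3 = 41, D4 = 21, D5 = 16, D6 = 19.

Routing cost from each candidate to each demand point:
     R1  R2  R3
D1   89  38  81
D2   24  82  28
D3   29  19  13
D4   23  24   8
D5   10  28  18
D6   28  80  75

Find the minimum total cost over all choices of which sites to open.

Open {D5}: assign each demand point to its cheapest open site.
  R1→D5 10, R2→D5 28, R3→D5 18
  routing cost 56, fixed 16 → total 72.
Compare {D4}: routing cost 55 + fixed 21 = 76.
Compare {D4, D5}: routing cost 42 + fixed 37 = 79.
Compare {D5, D6}: routing cost 56 + fixed 35 = 91.
All other subsets cost ≥ 76. Minimum total cost: 72.

72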